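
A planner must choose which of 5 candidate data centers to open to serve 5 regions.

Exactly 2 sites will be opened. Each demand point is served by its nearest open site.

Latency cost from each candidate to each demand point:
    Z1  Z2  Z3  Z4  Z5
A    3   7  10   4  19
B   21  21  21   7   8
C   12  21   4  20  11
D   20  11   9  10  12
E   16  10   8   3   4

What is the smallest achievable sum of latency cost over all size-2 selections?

Open {A, E}.
  Z1→A 3, Z2→A 7, Z3→E 8, Z4→E 3, Z5→E 4  ⇒ total 25.
Compare {A, C}: total 29.
Compare {A, B}: total 32.
No size-2 selection does better; minimum is 25.

25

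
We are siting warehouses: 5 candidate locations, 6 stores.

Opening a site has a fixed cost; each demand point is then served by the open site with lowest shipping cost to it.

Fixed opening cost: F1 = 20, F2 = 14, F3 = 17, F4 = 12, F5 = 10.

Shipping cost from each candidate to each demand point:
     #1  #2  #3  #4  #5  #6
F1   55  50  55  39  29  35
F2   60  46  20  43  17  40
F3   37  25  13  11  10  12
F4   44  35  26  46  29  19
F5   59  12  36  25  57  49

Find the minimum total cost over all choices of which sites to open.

122

Open {F3, F5}: assign each demand point to its cheapest open site.
  #1→F3 37, #2→F5 12, #3→F3 13, #4→F3 11, #5→F3 10, #6→F3 12
  shipping cost 95, fixed 27 → total 122.
Compare {F3}: shipping cost 108 + fixed 17 = 125.
Compare {F3, F4, F5}: shipping cost 95 + fixed 39 = 134.
Compare {F2, F3, F5}: shipping cost 95 + fixed 41 = 136.
All other subsets cost ≥ 125. Minimum total cost: 122.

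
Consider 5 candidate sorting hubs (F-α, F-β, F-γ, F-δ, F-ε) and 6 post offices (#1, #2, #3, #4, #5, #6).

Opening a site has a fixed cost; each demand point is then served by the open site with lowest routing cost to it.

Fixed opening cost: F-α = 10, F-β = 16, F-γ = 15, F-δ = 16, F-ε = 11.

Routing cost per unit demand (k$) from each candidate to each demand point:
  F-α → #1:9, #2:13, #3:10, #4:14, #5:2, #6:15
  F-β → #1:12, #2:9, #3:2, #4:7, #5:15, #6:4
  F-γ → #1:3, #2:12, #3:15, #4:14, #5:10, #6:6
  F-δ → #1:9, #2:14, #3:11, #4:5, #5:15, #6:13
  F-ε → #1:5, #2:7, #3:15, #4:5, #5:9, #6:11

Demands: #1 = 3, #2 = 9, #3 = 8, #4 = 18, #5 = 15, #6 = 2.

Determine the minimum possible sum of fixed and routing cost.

259

Open {F-α, F-β, F-ε}: assign each demand point to its cheapest open site.
  #1→F-ε 3×5=15, #2→F-ε 9×7=63, #3→F-β 8×2=16, #4→F-ε 18×5=90, #5→F-α 15×2=30, #6→F-β 2×4=8
  routing cost 222, fixed 37 → total 259.
Compare {F-α, F-β, F-γ, F-ε}: routing cost 216 + fixed 52 = 268.
Compare {F-α, F-β, F-δ, F-ε}: routing cost 222 + fixed 53 = 275.
Compare {F-α, F-β, F-γ, F-δ, F-ε}: routing cost 216 + fixed 68 = 284.
All other subsets cost ≥ 268. Minimum total cost: 259.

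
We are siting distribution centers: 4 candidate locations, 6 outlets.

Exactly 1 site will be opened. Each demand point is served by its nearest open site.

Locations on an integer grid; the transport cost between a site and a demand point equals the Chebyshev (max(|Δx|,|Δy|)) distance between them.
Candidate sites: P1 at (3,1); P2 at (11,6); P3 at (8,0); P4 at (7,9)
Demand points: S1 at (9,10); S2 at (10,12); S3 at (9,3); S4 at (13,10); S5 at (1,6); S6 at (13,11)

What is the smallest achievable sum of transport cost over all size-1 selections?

Open {P4}.
  S1→P4 2, S2→P4 3, S3→P4 6, S4→P4 6, S5→P4 6, S6→P4 6  ⇒ total 29.
Compare {P2}: total 32.
Compare {P1}: total 51.
No size-1 selection does better; minimum is 29.

29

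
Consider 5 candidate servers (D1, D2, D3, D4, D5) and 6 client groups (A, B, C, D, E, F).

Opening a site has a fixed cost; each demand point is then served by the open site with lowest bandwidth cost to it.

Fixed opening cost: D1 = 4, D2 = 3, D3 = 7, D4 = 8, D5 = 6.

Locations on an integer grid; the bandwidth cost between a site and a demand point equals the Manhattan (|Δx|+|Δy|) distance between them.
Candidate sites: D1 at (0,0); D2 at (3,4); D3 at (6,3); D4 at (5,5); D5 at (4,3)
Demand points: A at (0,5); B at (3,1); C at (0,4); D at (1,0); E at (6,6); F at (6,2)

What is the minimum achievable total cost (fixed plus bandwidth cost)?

Open {D1, D2}: assign each demand point to its cheapest open site.
  A→D2 4, B→D2 3, C→D2 3, D→D1 1, E→D2 5, F→D2 5
  bandwidth cost 21, fixed 7 → total 28.
Compare {D2}: bandwidth cost 26 + fixed 3 = 29.
Compare {D1, D3}: bandwidth cost 18 + fixed 11 = 29.
Compare {D1, D2, D3}: bandwidth cost 15 + fixed 14 = 29.
All other subsets cost ≥ 29. Minimum total cost: 28.

28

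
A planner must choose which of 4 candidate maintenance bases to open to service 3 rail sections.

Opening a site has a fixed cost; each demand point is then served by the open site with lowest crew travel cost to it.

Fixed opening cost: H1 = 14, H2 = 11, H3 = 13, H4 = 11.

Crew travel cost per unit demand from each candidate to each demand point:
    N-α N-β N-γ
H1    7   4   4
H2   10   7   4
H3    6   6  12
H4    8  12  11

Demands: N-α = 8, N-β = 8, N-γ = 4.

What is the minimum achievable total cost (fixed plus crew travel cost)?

118

Open {H1}: assign each demand point to its cheapest open site.
  N-α→H1 8×7=56, N-β→H1 8×4=32, N-γ→H1 4×4=16
  crew travel cost 104, fixed 14 → total 118.
Compare {H1, H3}: crew travel cost 96 + fixed 27 = 123.
Compare {H1, H2}: crew travel cost 104 + fixed 25 = 129.
Compare {H1, H4}: crew travel cost 104 + fixed 25 = 129.
All other subsets cost ≥ 123. Minimum total cost: 118.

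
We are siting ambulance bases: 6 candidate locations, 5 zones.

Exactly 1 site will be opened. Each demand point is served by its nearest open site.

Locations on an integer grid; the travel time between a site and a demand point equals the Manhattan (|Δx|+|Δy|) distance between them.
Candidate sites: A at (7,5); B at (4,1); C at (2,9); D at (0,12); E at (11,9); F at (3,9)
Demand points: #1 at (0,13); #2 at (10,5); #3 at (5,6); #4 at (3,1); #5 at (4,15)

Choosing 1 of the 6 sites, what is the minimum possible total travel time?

38

Open {F}.
  #1→F 7, #2→F 11, #3→F 5, #4→F 8, #5→F 7  ⇒ total 38.
Compare {C}: total 41.
Compare {A}: total 42.
No size-1 selection does better; minimum is 38.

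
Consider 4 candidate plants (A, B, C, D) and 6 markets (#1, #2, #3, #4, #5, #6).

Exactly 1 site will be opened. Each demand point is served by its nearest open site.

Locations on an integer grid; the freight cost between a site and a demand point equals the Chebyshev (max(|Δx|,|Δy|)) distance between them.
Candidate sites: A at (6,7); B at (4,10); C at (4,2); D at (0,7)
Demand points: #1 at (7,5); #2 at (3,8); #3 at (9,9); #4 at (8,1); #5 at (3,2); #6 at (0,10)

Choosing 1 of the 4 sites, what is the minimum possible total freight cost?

Open {A}.
  #1→A 2, #2→A 3, #3→A 3, #4→A 6, #5→A 5, #6→A 6  ⇒ total 25.
Compare {C}: total 29.
Compare {B}: total 33.
No size-1 selection does better; minimum is 25.

25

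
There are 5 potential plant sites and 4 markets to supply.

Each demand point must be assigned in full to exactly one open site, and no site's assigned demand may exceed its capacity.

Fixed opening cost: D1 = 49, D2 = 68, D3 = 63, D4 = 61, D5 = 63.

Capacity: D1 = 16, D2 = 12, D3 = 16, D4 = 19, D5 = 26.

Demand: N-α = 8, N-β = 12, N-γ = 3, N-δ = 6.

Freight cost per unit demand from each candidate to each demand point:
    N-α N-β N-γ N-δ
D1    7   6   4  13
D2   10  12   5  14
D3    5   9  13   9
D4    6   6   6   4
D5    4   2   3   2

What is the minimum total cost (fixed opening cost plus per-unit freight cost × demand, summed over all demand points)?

192

Open {D1, D5}; cheapest assignment that respects the capacities:
  D1 (cap 16, load 3): N-γ — cost 3×4 = 12
  D5 (cap 26, load 26): N-α, N-β, N-δ — cost 8×4 + 12×2 + 6×2 = 68
  Shipping 80, fixed 112 → total 192.
  Any other capacity-feasible assignment to {D1, D5} ships for at least 80.
Compare {D4, D5}: its best feasible assignment gives total 210.
Compare {D3, D5}: its best feasible assignment gives total 211.
Every other set of open sites that can feasibly serve all demand totals ≥ 210 even under its best assignment. Minimum: 192.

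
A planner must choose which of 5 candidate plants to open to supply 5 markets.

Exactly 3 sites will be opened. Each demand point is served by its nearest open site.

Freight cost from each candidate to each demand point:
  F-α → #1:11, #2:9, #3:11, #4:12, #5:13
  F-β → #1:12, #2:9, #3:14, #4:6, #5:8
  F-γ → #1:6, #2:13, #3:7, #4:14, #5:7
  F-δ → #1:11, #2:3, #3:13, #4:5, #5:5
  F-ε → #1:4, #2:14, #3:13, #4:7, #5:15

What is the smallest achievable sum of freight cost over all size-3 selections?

Open {F-γ, F-δ, F-ε}.
  #1→F-ε 4, #2→F-δ 3, #3→F-γ 7, #4→F-δ 5, #5→F-δ 5  ⇒ total 24.
Compare {F-α, F-γ, F-δ}: total 26.
Compare {F-β, F-γ, F-δ}: total 26.
No size-3 selection does better; minimum is 24.

24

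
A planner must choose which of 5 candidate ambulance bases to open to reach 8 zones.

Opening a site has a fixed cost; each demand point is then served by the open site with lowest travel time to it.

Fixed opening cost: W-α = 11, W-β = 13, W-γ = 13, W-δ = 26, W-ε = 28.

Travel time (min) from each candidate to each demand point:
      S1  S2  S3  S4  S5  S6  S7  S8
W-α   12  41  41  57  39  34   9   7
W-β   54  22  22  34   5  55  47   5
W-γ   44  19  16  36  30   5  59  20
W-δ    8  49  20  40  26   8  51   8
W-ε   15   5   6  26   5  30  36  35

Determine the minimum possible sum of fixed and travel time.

127

Open {W-α, W-γ, W-ε}: assign each demand point to its cheapest open site.
  S1→W-α 12, S2→W-ε 5, S3→W-ε 6, S4→W-ε 26, S5→W-ε 5, S6→W-γ 5, S7→W-α 9, S8→W-α 7
  travel time 75, fixed 52 → total 127.
Compare {W-α, W-β, W-γ, W-ε}: travel time 73 + fixed 65 = 138.
Compare {W-α, W-ε}: travel time 100 + fixed 39 = 139.
Compare {W-α, W-δ, W-ε}: travel time 74 + fixed 65 = 139.
All other subsets cost ≥ 138. Minimum total cost: 127.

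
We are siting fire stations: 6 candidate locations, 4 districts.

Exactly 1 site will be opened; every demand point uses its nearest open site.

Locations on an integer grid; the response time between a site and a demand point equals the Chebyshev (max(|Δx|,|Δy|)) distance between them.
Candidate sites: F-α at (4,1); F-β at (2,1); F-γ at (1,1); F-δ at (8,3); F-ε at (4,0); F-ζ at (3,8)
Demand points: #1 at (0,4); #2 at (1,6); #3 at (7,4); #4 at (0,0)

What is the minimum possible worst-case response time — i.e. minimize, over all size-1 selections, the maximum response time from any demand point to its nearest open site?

5

Open {F-α}.
  Farthest demand point is #2 at response time 5 (to F-α); all others are ≤ 5.
With {F-β} the worst case is 5.
With {F-γ} the worst case is 6.
No size-1 selection achieves below 5.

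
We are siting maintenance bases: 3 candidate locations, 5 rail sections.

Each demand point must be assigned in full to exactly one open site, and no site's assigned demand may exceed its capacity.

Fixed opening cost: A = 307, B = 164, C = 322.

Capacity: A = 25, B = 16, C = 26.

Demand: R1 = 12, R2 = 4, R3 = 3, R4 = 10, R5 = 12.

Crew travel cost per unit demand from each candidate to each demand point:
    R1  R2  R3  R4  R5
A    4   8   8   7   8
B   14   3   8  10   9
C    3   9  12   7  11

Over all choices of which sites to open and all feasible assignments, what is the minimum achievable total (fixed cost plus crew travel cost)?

Open {A, B}; cheapest assignment that respects the capacities:
  A (cap 25, load 25): R1, R3, R4 — cost 12×4 + 3×8 + 10×7 = 142
  B (cap 16, load 16): R2, R5 — cost 4×3 + 12×9 = 120
  Shipping 262, fixed 471 → total 733.
  Any other capacity-feasible assignment to {A, B} ships for at least 262.
Compare {B, C}: its best feasible assignment gives total 748.
Compare {A, C}: its best feasible assignment gives total 887.
Every other set of open sites that can feasibly serve all demand totals ≥ 748 even under its best assignment. Minimum: 733.

733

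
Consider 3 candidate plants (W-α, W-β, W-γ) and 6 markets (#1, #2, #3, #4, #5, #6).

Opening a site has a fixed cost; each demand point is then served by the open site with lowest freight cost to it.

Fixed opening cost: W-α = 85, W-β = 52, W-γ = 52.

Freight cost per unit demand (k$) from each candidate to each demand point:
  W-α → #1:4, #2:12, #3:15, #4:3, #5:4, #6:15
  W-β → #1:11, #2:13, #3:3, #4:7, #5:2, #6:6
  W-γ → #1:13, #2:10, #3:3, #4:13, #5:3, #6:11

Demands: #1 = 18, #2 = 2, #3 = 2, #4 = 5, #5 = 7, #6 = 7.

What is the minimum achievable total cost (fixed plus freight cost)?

Open {W-α, W-β}: assign each demand point to its cheapest open site.
  #1→W-α 18×4=72, #2→W-α 2×12=24, #3→W-β 2×3=6, #4→W-α 5×3=15, #5→W-β 7×2=14, #6→W-β 7×6=42
  freight cost 173, fixed 137 → total 310.
Compare {W-α, W-γ}: freight cost 211 + fixed 137 = 348.
Compare {W-α, W-β, W-γ}: freight cost 169 + fixed 189 = 358.
Compare {W-α}: freight cost 274 + fixed 85 = 359.
All other subsets cost ≥ 348. Minimum total cost: 310.

310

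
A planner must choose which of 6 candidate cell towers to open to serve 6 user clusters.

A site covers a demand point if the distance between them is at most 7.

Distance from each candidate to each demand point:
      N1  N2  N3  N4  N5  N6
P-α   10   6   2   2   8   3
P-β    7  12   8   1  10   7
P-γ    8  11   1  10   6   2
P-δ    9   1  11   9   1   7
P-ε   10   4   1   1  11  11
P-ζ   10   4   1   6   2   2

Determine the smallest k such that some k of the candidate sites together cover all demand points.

Coverage sets (demand points within 7 of each site):
  P-α: {N2, N3, N4, N6}
  P-β: {N1, N4, N6}
  P-γ: {N3, N5, N6}
  P-δ: {N2, N5, N6}
  P-ε: {N2, N3, N4}
  P-ζ: {N2, N3, N4, N5, N6}
No single site covers all 6 demand points.
But {P-β, P-ζ} covers everything, so the minimum is 2.

2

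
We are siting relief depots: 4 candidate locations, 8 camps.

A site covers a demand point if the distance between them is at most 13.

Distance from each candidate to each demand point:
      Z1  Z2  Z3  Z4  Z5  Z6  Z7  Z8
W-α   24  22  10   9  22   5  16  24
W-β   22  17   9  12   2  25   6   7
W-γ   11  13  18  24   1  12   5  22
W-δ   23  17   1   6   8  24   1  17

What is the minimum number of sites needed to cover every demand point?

2

Coverage sets (demand points within 13 of each site):
  W-α: {Z3, Z4, Z6}
  W-β: {Z3, Z4, Z5, Z7, Z8}
  W-γ: {Z1, Z2, Z5, Z6, Z7}
  W-δ: {Z3, Z4, Z5, Z7}
No single site covers all 8 demand points.
But {W-β, W-γ} covers everything, so the minimum is 2.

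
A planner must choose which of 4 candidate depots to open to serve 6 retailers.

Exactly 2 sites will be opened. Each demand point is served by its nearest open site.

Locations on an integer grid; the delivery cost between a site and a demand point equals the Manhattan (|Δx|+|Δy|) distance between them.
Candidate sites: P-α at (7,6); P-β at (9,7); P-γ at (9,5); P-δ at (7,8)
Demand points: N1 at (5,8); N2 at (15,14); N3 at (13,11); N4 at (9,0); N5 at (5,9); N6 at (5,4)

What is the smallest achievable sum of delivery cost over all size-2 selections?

Open {P-γ, P-δ}.
  N1→P-δ 2, N2→P-δ 14, N3→P-δ 9, N4→P-γ 5, N5→P-δ 3, N6→P-γ 5  ⇒ total 38.
Compare {P-β, P-δ}: total 39.
Compare {P-α, P-δ}: total 40.
No size-2 selection does better; minimum is 38.

38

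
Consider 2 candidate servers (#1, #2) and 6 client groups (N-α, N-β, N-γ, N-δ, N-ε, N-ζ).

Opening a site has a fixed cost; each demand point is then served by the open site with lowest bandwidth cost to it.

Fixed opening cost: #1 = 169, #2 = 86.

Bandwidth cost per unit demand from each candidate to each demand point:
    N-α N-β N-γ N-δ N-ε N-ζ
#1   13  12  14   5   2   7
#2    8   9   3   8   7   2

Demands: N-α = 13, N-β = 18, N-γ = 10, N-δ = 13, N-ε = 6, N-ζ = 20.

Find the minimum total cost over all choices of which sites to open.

Open {#2}: assign each demand point to its cheapest open site.
  N-α→#2 13×8=104, N-β→#2 18×9=162, N-γ→#2 10×3=30, N-δ→#2 13×8=104, N-ε→#2 6×7=42, N-ζ→#2 20×2=40
  bandwidth cost 482, fixed 86 → total 568.
Compare {#1, #2}: bandwidth cost 413 + fixed 255 = 668.
Compare {#1}: bandwidth cost 742 + fixed 169 = 911.

568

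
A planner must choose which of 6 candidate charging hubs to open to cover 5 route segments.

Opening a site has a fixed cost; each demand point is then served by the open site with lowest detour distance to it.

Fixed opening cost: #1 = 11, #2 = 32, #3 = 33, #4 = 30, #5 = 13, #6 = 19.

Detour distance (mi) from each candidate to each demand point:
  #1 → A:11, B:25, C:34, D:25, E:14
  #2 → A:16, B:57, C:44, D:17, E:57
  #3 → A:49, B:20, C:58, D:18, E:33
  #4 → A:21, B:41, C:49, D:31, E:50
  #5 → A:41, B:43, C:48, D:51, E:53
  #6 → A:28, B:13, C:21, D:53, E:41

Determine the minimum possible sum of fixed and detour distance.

114

Open {#1, #6}: assign each demand point to its cheapest open site.
  A→#1 11, B→#6 13, C→#6 21, D→#1 25, E→#1 14
  detour distance 84, fixed 30 → total 114.
Compare {#1}: detour distance 109 + fixed 11 = 120.
Compare {#1, #5, #6}: detour distance 84 + fixed 43 = 127.
Compare {#1, #5}: detour distance 109 + fixed 24 = 133.
All other subsets cost ≥ 120. Minimum total cost: 114.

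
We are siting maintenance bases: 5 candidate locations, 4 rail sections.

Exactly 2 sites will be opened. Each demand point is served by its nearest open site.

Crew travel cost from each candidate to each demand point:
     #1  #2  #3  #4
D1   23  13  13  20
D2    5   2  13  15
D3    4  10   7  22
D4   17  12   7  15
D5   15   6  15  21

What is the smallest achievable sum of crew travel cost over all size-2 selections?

28

Open {D2, D3}.
  #1→D3 4, #2→D2 2, #3→D3 7, #4→D2 15  ⇒ total 28.
Compare {D2, D4}: total 29.
Compare {D1, D2}: total 35.
No size-2 selection does better; minimum is 28.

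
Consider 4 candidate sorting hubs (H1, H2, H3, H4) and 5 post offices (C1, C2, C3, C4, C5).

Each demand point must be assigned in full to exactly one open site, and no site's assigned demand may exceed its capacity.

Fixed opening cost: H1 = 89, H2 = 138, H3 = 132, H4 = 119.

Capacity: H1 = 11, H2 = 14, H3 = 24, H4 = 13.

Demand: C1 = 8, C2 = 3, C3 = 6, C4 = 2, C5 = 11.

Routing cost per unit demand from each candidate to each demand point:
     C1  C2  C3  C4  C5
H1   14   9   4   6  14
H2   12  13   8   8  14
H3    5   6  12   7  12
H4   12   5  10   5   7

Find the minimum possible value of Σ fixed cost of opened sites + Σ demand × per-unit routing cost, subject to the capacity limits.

447

Open {H1, H3}; cheapest assignment that respects the capacities:
  H1 (cap 11, load 8): C3, C4 — cost 6×4 + 2×6 = 36
  H3 (cap 24, load 22): C1, C2, C5 — cost 8×5 + 3×6 + 11×12 = 190
  Shipping 226, fixed 221 → total 447.
  Any other capacity-feasible assignment to {H1, H3} ships for at least 226.
Compare {H3, H4}: its best feasible assignment gives total 468.
Compare {H1, H3, H4}: its best feasible assignment gives total 509.
Every other set of open sites that can feasibly serve all demand totals ≥ 468 even under its best assignment. Minimum: 447.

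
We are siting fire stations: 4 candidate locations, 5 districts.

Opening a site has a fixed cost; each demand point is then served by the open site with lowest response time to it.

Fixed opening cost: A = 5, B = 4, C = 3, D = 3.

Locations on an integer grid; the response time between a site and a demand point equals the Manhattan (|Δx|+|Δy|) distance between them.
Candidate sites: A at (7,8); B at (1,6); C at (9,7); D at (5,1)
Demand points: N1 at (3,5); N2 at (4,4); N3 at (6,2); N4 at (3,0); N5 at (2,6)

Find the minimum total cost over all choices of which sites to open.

Open {B, D}: assign each demand point to its cheapest open site.
  N1→B 3, N2→D 4, N3→D 2, N4→D 3, N5→B 1
  response time 13, fixed 7 → total 20.
Compare {B, C, D}: response time 13 + fixed 10 = 23.
Compare {A, B, D}: response time 13 + fixed 12 = 25.
Compare {D}: response time 23 + fixed 3 = 26.
All other subsets cost ≥ 23. Minimum total cost: 20.

20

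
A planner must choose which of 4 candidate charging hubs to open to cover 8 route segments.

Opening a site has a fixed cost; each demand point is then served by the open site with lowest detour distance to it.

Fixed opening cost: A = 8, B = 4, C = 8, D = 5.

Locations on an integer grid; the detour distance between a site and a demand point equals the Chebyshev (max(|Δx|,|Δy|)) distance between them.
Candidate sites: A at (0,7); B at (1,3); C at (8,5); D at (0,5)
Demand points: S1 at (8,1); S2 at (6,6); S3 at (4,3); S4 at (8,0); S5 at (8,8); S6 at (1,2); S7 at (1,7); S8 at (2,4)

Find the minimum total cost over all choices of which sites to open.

35

Open {B, C}: assign each demand point to its cheapest open site.
  S1→C 4, S2→C 2, S3→B 3, S4→C 5, S5→C 3, S6→B 1, S7→B 4, S8→B 1
  detour distance 23, fixed 12 → total 35.
Compare {C, D}: detour distance 25 + fixed 13 = 38.
Compare {B, C, D}: detour distance 21 + fixed 17 = 38.
Compare {B}: detour distance 35 + fixed 4 = 39.
All other subsets cost ≥ 38. Minimum total cost: 35.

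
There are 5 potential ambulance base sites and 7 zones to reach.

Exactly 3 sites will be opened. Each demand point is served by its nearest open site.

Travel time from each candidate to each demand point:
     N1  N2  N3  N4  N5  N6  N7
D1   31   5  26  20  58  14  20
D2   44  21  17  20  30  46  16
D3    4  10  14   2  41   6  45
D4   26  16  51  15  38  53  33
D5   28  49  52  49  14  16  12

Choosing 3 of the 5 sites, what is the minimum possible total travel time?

Open {D1, D3, D5}.
  N1→D3 4, N2→D1 5, N3→D3 14, N4→D3 2, N5→D5 14, N6→D3 6, N7→D5 12  ⇒ total 57.
Compare {D2, D3, D5}: total 62.
Compare {D3, D4, D5}: total 62.
No size-3 selection does better; minimum is 57.

57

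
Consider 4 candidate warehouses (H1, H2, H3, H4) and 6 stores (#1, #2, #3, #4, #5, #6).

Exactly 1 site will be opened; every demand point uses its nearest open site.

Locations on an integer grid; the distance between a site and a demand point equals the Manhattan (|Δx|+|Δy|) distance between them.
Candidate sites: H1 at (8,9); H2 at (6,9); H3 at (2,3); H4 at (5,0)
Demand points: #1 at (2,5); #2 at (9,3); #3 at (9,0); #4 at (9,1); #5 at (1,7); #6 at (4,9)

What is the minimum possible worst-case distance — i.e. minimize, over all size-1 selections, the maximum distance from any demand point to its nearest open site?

10

Open {H1}.
  Farthest demand point is #1 at distance 10 (to H1); all others are ≤ 10.
With {H3} the worst case is 10.
With {H4} the worst case is 11.
No size-1 selection achieves below 10.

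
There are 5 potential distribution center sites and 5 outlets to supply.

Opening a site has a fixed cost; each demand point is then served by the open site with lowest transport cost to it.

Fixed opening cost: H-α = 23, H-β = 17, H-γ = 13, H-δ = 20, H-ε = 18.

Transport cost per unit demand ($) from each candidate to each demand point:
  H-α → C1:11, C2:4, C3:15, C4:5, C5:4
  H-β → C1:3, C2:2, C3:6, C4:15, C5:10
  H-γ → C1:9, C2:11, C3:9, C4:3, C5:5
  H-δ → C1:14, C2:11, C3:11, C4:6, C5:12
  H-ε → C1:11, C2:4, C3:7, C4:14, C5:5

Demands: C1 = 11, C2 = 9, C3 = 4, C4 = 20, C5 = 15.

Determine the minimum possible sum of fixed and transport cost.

240

Open {H-β, H-γ}: assign each demand point to its cheapest open site.
  C1→H-β 11×3=33, C2→H-β 9×2=18, C3→H-β 4×6=24, C4→H-γ 20×3=60, C5→H-γ 15×5=75
  transport cost 210, fixed 30 → total 240.
Compare {H-α, H-β, H-γ}: transport cost 195 + fixed 53 = 248.
Compare {H-β, H-γ, H-ε}: transport cost 210 + fixed 48 = 258.
Compare {H-β, H-γ, H-δ}: transport cost 210 + fixed 50 = 260.
All other subsets cost ≥ 248. Minimum total cost: 240.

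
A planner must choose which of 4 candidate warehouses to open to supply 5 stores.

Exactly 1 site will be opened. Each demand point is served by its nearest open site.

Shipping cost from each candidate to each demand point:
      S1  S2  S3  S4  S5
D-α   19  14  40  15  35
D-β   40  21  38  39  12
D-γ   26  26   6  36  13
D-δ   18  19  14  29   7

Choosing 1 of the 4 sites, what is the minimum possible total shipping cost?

87

Open {D-δ}.
  S1→D-δ 18, S2→D-δ 19, S3→D-δ 14, S4→D-δ 29, S5→D-δ 7  ⇒ total 87.
Compare {D-γ}: total 107.
Compare {D-α}: total 123.
No size-1 selection does better; minimum is 87.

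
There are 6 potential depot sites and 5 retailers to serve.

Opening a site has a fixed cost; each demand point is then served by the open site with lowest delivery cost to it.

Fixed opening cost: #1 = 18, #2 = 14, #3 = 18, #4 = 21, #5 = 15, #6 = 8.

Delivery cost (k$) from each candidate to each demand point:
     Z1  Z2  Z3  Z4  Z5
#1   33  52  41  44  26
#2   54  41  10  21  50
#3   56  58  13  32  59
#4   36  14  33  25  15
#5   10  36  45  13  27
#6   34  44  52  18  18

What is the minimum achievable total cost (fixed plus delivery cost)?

Open {#2, #4, #5}: assign each demand point to its cheapest open site.
  Z1→#5 10, Z2→#4 14, Z3→#2 10, Z4→#5 13, Z5→#4 15
  delivery cost 62, fixed 50 → total 112.
Compare {#3, #4, #5}: delivery cost 65 + fixed 54 = 119.
Compare {#2, #4, #5, #6}: delivery cost 62 + fixed 58 = 120.
Compare {#4, #5}: delivery cost 85 + fixed 36 = 121.
All other subsets cost ≥ 119. Minimum total cost: 112.

112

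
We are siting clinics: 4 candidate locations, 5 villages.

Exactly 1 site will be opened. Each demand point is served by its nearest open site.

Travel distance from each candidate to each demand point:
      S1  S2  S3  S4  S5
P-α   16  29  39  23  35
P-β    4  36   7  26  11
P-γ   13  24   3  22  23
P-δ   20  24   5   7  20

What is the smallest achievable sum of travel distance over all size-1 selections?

Open {P-δ}.
  S1→P-δ 20, S2→P-δ 24, S3→P-δ 5, S4→P-δ 7, S5→P-δ 20  ⇒ total 76.
Compare {P-β}: total 84.
Compare {P-γ}: total 85.
No size-1 selection does better; minimum is 76.

76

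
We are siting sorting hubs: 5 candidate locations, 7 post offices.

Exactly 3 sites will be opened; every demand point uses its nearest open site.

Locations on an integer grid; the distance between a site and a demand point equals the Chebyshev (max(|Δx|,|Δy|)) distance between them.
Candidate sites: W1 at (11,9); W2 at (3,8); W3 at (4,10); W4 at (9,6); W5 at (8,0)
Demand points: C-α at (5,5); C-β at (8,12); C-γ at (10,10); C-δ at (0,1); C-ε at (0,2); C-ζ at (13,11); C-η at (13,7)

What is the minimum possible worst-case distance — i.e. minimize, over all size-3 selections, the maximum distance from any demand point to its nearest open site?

7

Open {W1, W2, W3}.
  Farthest demand point is C-δ at distance 7 (to W2); all others are ≤ 7.
With {W1, W2, W4} the worst case is 7.
With {W1, W2, W5} the worst case is 7.
No size-3 selection achieves below 7.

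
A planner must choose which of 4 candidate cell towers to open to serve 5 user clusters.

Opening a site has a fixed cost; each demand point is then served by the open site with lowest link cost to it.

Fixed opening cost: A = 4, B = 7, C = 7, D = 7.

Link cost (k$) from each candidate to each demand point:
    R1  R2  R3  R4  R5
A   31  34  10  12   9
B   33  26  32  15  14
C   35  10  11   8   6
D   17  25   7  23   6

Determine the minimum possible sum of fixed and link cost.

Open {C, D}: assign each demand point to its cheapest open site.
  R1→D 17, R2→C 10, R3→D 7, R4→C 8, R5→C 6
  link cost 48, fixed 14 → total 62.
Compare {A, C, D}: link cost 48 + fixed 18 = 66.
Compare {B, C, D}: link cost 48 + fixed 21 = 69.
Compare {A, B, C, D}: link cost 48 + fixed 25 = 73.
All other subsets cost ≥ 66. Minimum total cost: 62.

62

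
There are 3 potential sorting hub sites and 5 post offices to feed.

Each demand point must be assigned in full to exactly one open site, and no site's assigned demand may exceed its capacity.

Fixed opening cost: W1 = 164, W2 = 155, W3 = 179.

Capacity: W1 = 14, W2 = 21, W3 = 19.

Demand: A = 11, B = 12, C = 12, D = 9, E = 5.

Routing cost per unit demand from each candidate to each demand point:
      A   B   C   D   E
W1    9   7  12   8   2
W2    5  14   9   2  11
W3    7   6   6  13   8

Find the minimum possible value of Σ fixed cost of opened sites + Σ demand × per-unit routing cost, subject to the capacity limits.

767

Open {W1, W2, W3}; cheapest assignment that respects the capacities:
  W1 (cap 14, load 12): B — cost 12×7 = 84
  W2 (cap 21, load 20): A, D — cost 11×5 + 9×2 = 73
  W3 (cap 19, load 17): C, E — cost 12×6 + 5×8 = 112
  Shipping 269, fixed 498 → total 767.
  Any other capacity-feasible assignment to {W1, W2, W3} ships for at least 269.
Total demand is 49 and no other set of sites has combined capacity ≥ 49, so {W1, W2, W3} is the only feasible choice of open sites. Minimum: 767.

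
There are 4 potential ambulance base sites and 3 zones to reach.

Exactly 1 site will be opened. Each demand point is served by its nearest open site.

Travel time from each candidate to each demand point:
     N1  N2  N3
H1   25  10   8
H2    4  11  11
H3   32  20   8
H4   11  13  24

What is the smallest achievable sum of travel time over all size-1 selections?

Open {H2}.
  N1→H2 4, N2→H2 11, N3→H2 11  ⇒ total 26.
Compare {H1}: total 43.
Compare {H4}: total 48.
No size-1 selection does better; minimum is 26.

26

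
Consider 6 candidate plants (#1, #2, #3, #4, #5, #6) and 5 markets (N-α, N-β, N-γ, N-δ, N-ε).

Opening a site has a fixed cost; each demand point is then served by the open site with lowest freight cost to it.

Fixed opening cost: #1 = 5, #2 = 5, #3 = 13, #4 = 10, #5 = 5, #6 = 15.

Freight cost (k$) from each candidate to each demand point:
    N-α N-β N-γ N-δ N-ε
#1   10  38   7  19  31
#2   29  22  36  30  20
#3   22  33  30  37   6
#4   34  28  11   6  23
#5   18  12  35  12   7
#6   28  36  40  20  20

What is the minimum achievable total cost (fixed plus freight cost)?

Open {#1, #5}: assign each demand point to its cheapest open site.
  N-α→#1 10, N-β→#5 12, N-γ→#1 7, N-δ→#5 12, N-ε→#5 7
  freight cost 48, fixed 10 → total 58.
Compare {#1, #4, #5}: freight cost 42 + fixed 20 = 62.
Compare {#1, #2, #5}: freight cost 48 + fixed 15 = 63.
Compare {#1, #2, #4, #5}: freight cost 42 + fixed 25 = 67.
All other subsets cost ≥ 62. Minimum total cost: 58.

58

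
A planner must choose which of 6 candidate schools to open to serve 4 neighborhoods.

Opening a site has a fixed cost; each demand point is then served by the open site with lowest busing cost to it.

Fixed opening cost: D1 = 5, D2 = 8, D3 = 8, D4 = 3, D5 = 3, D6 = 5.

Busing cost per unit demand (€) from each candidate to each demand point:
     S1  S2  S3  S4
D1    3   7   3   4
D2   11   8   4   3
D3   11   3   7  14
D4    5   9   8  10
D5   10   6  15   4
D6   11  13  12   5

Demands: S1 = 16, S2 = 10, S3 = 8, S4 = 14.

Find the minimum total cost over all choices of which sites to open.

Open {D1, D2, D3}: assign each demand point to its cheapest open site.
  S1→D1 16×3=48, S2→D3 10×3=30, S3→D1 8×3=24, S4→D2 14×3=42
  busing cost 144, fixed 21 → total 165.
Compare {D1, D2, D3, D4}: busing cost 144 + fixed 24 = 168.
Compare {D1, D2, D3, D5}: busing cost 144 + fixed 24 = 168.
Compare {D1, D2, D3, D6}: busing cost 144 + fixed 26 = 170.
All other subsets cost ≥ 168. Minimum total cost: 165.

165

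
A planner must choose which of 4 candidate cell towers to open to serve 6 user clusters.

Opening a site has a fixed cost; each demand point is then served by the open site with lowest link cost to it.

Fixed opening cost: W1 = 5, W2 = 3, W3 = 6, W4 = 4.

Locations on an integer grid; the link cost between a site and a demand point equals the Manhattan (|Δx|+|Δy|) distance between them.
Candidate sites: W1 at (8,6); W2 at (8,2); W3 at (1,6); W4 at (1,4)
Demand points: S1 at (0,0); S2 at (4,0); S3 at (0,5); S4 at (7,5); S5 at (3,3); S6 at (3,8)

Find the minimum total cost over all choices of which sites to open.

Open {W2, W4}: assign each demand point to its cheapest open site.
  S1→W4 5, S2→W2 6, S3→W4 2, S4→W2 4, S5→W4 3, S6→W4 6
  link cost 26, fixed 7 → total 33.
Compare {W4}: link cost 30 + fixed 4 = 34.
Compare {W1, W4}: link cost 25 + fixed 9 = 34.
Compare {W1, W2, W4}: link cost 24 + fixed 12 = 36.
All other subsets cost ≥ 34. Minimum total cost: 33.

33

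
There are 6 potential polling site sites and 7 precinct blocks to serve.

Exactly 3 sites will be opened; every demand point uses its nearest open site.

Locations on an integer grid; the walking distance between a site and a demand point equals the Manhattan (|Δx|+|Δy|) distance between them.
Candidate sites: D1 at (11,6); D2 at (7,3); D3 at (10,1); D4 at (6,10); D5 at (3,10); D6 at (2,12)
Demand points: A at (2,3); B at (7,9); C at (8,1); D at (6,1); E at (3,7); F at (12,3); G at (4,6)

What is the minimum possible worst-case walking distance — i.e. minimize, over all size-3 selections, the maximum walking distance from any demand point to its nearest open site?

5

Open {D1, D2, D5}.
  Farthest demand point is A at walking distance 5 (to D2); all others are ≤ 5.
With {D2, D3, D5} the worst case is 5.
With {D2, D4, D5} the worst case is 5.
No size-3 selection achieves below 5.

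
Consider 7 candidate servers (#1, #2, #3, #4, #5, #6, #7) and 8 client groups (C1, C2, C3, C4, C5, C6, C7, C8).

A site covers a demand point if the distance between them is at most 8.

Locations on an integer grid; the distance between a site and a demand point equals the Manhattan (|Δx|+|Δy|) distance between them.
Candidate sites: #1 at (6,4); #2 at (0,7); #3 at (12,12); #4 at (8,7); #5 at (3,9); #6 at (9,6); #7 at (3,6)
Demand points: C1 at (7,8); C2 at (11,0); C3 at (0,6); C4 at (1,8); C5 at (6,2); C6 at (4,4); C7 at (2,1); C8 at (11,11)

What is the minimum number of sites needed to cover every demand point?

Coverage sets (demand points within 8 of each site):
  #1: {C1, C3, C5, C6, C7}
  #2: {C1, C3, C4, C6, C7}
  #3: {C8}
  #4: {C1, C4, C5, C6, C8}
  #5: {C1, C3, C4, C6}
  #6: {C1, C2, C5, C6, C8}
  #7: {C1, C3, C4, C5, C6, C7}
No single site covers all 8 demand points.
But {#2, #6} covers everything, so the minimum is 2.

2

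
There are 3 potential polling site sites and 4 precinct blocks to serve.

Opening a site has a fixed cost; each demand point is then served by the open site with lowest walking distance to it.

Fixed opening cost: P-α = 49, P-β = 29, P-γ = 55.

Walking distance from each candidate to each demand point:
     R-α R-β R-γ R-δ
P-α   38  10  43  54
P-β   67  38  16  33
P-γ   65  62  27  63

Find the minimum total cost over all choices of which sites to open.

Open {P-α, P-β}: assign each demand point to its cheapest open site.
  R-α→P-α 38, R-β→P-α 10, R-γ→P-β 16, R-δ→P-β 33
  walking distance 97, fixed 78 → total 175.
Compare {P-β}: walking distance 154 + fixed 29 = 183.
Compare {P-α}: walking distance 145 + fixed 49 = 194.
Compare {P-α, P-β, P-γ}: walking distance 97 + fixed 133 = 230.
All other subsets cost ≥ 183. Minimum total cost: 175.

175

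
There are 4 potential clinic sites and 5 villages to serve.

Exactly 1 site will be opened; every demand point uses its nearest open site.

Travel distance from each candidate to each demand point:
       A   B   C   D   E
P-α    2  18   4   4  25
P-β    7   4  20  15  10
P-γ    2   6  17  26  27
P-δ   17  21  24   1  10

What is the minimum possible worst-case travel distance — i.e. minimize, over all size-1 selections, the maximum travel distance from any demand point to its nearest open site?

Open {P-β}.
  Farthest demand point is C at travel distance 20 (to P-β); all others are ≤ 20.
With {P-δ} the worst case is 24.
With {P-α} the worst case is 25.
No size-1 selection achieves below 20.

20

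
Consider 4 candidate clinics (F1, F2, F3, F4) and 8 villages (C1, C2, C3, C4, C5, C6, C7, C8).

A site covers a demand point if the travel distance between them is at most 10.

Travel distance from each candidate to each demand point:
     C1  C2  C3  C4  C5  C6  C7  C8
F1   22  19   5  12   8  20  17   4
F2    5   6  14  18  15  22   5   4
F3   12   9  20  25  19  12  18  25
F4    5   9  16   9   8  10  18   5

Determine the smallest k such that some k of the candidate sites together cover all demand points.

Coverage sets (demand points within 10 of each site):
  F1: {C3, C5, C8}
  F2: {C1, C2, C7, C8}
  F3: {C2}
  F4: {C1, C2, C4, C5, C6, C8}
No 2 sites suffice: every size-2 union leaves at least one demand point uncovered.
But {F1, F2, F4} covers everything, so the minimum is 3.

3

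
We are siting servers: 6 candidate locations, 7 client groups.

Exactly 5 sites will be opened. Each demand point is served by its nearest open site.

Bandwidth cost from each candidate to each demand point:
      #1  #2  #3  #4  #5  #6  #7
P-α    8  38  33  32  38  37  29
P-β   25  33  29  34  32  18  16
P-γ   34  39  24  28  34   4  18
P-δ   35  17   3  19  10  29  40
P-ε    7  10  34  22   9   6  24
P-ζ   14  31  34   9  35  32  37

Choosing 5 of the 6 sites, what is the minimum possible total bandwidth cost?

58

Open {P-β, P-γ, P-δ, P-ε, P-ζ}.
  #1→P-ε 7, #2→P-ε 10, #3→P-δ 3, #4→P-ζ 9, #5→P-ε 9, #6→P-γ 4, #7→P-β 16  ⇒ total 58.
Compare {P-α, P-β, P-δ, P-ε, P-ζ}: total 60.
Compare {P-α, P-γ, P-δ, P-ε, P-ζ}: total 60.
No size-5 selection does better; minimum is 58.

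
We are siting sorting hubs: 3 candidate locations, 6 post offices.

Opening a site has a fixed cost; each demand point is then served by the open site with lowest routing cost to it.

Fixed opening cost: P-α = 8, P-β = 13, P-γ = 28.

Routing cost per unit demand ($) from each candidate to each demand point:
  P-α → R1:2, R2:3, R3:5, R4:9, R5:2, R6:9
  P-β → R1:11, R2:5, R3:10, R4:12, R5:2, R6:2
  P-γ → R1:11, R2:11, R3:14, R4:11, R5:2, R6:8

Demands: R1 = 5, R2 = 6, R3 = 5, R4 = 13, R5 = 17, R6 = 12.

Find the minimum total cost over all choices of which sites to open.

249

Open {P-α, P-β}: assign each demand point to its cheapest open site.
  R1→P-α 5×2=10, R2→P-α 6×3=18, R3→P-α 5×5=25, R4→P-α 13×9=117, R5→P-α 17×2=34, R6→P-β 12×2=24
  routing cost 228, fixed 21 → total 249.
Compare {P-α, P-β, P-γ}: routing cost 228 + fixed 49 = 277.
Compare {P-α}: routing cost 312 + fixed 8 = 320.
Compare {P-α, P-γ}: routing cost 300 + fixed 36 = 336.
All other subsets cost ≥ 277. Minimum total cost: 249.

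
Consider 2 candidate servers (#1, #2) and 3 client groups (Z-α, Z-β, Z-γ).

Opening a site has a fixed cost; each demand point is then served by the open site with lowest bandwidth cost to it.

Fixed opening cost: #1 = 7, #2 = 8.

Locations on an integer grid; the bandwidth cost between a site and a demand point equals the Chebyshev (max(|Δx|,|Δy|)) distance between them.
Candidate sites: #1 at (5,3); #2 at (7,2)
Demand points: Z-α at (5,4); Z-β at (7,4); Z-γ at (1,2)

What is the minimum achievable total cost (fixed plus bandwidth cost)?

14

Open {#1}: assign each demand point to its cheapest open site.
  Z-α→#1 1, Z-β→#1 2, Z-γ→#1 4
  bandwidth cost 7, fixed 7 → total 14.
Compare {#2}: bandwidth cost 10 + fixed 8 = 18.
Compare {#1, #2}: bandwidth cost 7 + fixed 15 = 22.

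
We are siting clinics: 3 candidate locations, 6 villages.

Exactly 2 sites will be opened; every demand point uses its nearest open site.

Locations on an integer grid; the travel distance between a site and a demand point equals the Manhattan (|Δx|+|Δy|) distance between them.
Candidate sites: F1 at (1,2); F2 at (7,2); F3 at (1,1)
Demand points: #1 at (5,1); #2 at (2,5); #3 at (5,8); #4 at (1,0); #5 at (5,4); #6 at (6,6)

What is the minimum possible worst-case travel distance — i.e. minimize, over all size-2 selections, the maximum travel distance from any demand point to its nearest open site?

8

Open {F1, F2}.
  Farthest demand point is #3 at travel distance 8 (to F2); all others are ≤ 8.
With {F2, F3} the worst case is 8.
With {F1, F3} the worst case is 10.
No size-2 selection achieves below 8.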